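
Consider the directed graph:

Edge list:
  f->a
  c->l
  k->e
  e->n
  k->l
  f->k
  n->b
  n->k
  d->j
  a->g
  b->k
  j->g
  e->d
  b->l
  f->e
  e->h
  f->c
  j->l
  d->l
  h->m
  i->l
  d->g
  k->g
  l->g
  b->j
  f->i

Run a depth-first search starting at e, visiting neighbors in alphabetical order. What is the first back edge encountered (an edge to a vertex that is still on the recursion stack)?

DFS from e (visiting neighbors in alphabetical order); mark gray on enter, black on exit:
e gray
  d gray
    g gray
    g black
    j gray
      j→g: g black — skip
      l gray
        l→g: g black — skip
      l black
    j black
    d→l: l black — skip
  d black
  h gray
    m gray
    m black
  h black
  n gray
    b gray
      b→j: j black — skip
      k gray
        k→e: e is gray → back edge
First back edge: k → e.

k→e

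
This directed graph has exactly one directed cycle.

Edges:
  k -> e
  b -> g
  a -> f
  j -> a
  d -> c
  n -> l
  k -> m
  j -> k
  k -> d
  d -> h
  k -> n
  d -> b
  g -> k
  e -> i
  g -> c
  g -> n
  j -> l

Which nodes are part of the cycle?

DFS with gray/black marking from k:
k gray
  m gray
  m black
  n gray
    l gray
    l black
  n black
  e gray
    i gray
    i black
  e black
  d gray
    h gray
    h black
    b gray
      g gray
        g→n: n black — skip
        c gray
        c black
        g→k: k is gray → back edge
Back edge closes the cycle k → d → b → g → k; its vertices are {b, d, g, k}.

b, d, g, k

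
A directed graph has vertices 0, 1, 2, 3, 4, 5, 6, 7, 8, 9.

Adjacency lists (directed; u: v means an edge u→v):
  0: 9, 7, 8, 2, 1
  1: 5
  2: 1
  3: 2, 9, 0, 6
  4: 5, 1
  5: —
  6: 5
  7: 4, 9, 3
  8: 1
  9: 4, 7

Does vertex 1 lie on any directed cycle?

No

1 lies on a cycle iff there is a path from 1 back to itself.
Exploring from 1, it never reaches itself; equivalently, its strongly connected component is a singleton.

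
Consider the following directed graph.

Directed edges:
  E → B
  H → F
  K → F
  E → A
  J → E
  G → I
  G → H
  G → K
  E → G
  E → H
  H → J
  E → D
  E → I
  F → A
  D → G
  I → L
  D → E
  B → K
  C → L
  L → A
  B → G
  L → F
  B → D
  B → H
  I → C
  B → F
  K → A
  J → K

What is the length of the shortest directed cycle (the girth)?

For each vertex v, BFS finds the shortest path from v back to v.
The shortest such closed walk is D → E → D, length 2.

2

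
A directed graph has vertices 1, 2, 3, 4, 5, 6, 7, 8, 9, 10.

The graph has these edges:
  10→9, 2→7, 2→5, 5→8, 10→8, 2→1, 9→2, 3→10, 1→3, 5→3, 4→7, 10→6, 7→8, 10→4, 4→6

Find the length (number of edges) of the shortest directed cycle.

For each vertex v, BFS finds the shortest path from v back to v.
The shortest such closed walk is 10 → 9 → 2 → 5 → 3 → 10, length 5.

5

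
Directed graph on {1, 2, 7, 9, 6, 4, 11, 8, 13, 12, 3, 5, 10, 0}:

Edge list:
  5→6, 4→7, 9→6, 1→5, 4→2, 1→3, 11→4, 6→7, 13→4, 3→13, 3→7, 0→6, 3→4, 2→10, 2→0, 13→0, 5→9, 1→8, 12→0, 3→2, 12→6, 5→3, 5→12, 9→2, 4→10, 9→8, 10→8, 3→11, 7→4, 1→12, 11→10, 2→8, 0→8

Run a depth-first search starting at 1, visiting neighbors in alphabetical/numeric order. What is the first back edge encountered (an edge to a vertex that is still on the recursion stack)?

DFS from 1 (visiting neighbors in alphabetical/numeric order); mark gray on enter, black on exit:
1 gray
  3 gray
    2 gray
      0 gray
        6 gray
          7 gray
            4 gray
              4→2: 2 is gray → back edge
First back edge: 4 → 2.

4->2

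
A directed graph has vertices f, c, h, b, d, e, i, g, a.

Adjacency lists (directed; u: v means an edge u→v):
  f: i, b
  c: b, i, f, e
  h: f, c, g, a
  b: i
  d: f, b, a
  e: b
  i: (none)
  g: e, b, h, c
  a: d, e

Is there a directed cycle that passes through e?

No

e lies on a cycle iff there is a path from e back to itself.
Exploring from e, it never reaches itself; equivalently, its strongly connected component is a singleton.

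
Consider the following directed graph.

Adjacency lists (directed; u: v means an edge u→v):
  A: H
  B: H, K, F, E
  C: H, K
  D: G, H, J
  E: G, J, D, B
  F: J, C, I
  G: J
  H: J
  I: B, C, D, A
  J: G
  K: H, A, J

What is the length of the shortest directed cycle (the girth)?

For each vertex v, BFS finds the shortest path from v back to v.
The shortest such closed walk is B → E → B, length 2.

2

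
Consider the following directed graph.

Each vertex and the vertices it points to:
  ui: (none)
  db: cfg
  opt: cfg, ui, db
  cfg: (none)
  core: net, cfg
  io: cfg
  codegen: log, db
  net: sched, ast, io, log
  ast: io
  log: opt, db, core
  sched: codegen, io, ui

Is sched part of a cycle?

Yes

sched is on a cycle iff sched can reach itself via ≥1 edge.
sched → codegen → log → core → net → sched — yes.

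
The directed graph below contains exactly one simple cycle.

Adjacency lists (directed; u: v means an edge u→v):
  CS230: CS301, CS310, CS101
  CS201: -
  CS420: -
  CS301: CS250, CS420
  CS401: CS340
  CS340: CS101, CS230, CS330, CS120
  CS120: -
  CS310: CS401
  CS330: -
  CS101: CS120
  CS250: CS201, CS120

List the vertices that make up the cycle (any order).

DFS with gray/black marking from CS340:
CS340 gray
  CS101 gray
    CS120 gray
    CS120 black
  CS101 black
  CS230 gray
    CS301 gray
      CS250 gray
        CS201 gray
        CS201 black
        CS250→CS120: CS120 black — skip
      CS250 black
      CS420 gray
      CS420 black
    CS301 black
    CS310 gray
      CS401 gray
        CS401→CS340: CS340 is gray → back edge
Back edge closes the cycle CS340 → CS230 → CS310 → CS401 → CS340; its vertices are {CS230, CS310, CS340, CS401}.

CS230, CS310, CS340, CS401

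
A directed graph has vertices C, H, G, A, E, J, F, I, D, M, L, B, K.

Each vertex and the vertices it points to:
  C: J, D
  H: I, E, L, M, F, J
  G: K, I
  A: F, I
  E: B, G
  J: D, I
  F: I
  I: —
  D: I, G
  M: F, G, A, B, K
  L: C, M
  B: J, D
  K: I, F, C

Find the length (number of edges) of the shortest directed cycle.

For each vertex v, BFS finds the shortest path from v back to v.
The shortest such closed walk is G → K → C → D → G, length 4.

4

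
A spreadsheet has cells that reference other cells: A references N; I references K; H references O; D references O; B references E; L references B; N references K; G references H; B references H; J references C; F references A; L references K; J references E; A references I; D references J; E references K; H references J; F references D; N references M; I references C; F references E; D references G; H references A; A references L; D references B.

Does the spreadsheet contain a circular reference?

Yes

DFS with white/gray/black marking, starting from O:
O gray
O black
A gray
  I gray
    C gray
    C black
    K gray
    K black
  I black
  L gray
    L→K: K black — skip
    B gray
      E gray
        E→K: K black — skip
      E black
      H gray
        H→O: O black — skip
        H→A: A is gray → back edge
Back edge found, so a cycle exists: A → L → B → H → A.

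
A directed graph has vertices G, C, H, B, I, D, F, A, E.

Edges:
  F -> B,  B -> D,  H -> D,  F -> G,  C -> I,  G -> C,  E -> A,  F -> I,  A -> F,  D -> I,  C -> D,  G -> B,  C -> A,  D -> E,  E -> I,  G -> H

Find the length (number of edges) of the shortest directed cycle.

For each vertex v, BFS finds the shortest path from v back to v.
The shortest such closed walk is A → F → G → C → A, length 4.

4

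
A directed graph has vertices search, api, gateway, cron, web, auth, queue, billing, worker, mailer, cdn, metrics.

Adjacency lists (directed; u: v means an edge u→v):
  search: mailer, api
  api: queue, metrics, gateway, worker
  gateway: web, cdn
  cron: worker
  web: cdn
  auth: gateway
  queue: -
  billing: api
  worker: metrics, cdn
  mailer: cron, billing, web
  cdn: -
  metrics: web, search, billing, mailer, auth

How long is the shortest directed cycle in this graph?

3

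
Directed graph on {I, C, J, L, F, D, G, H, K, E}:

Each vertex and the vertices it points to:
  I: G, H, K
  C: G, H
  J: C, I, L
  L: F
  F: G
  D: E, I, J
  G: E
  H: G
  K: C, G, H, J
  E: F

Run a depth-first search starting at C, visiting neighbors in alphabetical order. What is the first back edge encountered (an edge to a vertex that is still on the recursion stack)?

F->G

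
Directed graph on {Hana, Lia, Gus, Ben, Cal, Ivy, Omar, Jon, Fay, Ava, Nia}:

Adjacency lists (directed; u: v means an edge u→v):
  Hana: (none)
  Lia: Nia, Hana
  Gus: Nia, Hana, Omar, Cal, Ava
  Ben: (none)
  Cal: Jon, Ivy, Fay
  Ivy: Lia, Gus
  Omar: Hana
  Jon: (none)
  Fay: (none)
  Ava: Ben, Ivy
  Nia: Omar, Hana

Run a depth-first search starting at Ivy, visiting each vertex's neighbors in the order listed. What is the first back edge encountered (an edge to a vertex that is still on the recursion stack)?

Cal->Ivy

DFS from Ivy (visiting each vertex's neighbors in the order listed); mark gray on enter, black on exit:
Ivy gray
  Lia gray
    Nia gray
      Omar gray
        Hana gray
        Hana black
      Omar black
      Nia→Hana: Hana black — skip
    Nia black
    Lia→Hana: Hana black — skip
  Lia black
  Gus gray
    Gus→Nia: Nia black — skip
    Gus→Hana: Hana black — skip
    Gus→Omar: Omar black — skip
    Cal gray
      Jon gray
      Jon black
      Cal→Ivy: Ivy is gray → back edge
First back edge: Cal → Ivy.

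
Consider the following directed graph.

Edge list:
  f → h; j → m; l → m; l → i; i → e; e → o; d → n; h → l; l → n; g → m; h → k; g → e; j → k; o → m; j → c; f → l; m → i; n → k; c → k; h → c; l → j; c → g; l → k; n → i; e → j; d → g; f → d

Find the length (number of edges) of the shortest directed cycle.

4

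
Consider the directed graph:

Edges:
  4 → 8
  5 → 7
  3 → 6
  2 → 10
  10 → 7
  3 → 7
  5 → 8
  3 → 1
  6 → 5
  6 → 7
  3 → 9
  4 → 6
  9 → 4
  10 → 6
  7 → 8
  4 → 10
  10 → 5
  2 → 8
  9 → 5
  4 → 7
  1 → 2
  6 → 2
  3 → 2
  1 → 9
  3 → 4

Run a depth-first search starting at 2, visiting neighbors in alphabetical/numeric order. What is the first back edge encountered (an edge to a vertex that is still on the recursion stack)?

6->2

DFS from 2 (visiting neighbors in alphabetical/numeric order); mark gray on enter, black on exit:
2 gray
  8 gray
  8 black
  10 gray
    5 gray
      7 gray
        7→8: 8 black — skip
      7 black
      5→8: 8 black — skip
    5 black
    6 gray
      6→2: 2 is gray → back edge
First back edge: 6 → 2.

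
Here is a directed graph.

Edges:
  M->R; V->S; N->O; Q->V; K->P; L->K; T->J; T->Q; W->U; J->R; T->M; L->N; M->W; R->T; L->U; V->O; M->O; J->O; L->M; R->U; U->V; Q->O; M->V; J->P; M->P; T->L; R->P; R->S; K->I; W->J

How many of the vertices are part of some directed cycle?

6

A vertex is on a directed cycle iff it belongs to a strongly connected component of size ≥ 2 (or has a self-loop).
The vertices on cycles are {J, L, M, R, T, W} — 6 in total.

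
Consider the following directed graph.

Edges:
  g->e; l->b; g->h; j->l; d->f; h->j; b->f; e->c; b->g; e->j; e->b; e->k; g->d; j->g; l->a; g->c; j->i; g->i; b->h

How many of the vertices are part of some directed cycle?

A vertex is on a directed cycle iff it belongs to a strongly connected component of size ≥ 2 (or has a self-loop).
The vertices on cycles are {b, e, g, h, j, l} — 6 in total.

6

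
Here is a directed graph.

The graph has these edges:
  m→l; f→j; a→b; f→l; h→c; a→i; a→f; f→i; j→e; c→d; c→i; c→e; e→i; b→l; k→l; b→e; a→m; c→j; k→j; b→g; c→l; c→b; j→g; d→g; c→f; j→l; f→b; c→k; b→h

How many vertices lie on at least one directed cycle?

A vertex is on a directed cycle iff it belongs to a strongly connected component of size ≥ 2 (or has a self-loop).
The vertices on cycles are {b, c, f, h} — 4 in total.

4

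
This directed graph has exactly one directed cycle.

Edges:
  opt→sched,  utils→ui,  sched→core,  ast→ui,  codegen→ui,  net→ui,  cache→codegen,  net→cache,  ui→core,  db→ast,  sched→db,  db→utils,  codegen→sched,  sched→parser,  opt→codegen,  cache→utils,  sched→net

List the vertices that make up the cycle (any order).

DFS with gray/black marking from sched:
sched gray
  net gray
    ui gray
      core gray
      core black
    ui black
    cache gray
      utils gray
        utils→ui: ui black — skip
      utils black
      codegen gray
        codegen→ui: ui black — skip
        codegen→sched: sched is gray → back edge
Back edge closes the cycle sched → net → cache → codegen → sched; its vertices are {net, cache, sched, codegen}.

net, cache, sched, codegen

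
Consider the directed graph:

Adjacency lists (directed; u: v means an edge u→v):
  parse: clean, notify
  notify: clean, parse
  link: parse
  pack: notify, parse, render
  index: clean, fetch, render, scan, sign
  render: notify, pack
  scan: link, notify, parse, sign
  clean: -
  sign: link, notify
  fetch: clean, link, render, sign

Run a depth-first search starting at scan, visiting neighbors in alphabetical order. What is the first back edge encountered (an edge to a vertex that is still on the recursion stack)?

notify→parse

DFS from scan (visiting neighbors in alphabetical order); mark gray on enter, black on exit:
scan gray
  link gray
    parse gray
      clean gray
      clean black
      notify gray
        notify→clean: clean black — skip
        notify→parse: parse is gray → back edge
First back edge: notify → parse.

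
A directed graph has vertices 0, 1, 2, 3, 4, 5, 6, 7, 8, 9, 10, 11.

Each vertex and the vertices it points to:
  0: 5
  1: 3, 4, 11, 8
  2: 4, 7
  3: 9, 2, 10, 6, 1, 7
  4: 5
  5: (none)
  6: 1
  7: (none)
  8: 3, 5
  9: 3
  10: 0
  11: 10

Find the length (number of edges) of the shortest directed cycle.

For each vertex v, BFS finds the shortest path from v back to v.
The shortest such closed walk is 3 → 9 → 3, length 2.

2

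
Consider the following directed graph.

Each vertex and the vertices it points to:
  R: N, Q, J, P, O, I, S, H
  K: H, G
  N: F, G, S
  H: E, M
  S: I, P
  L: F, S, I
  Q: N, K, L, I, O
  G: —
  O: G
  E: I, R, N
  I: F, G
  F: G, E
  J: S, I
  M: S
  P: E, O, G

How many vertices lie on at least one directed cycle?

13

A vertex is on a directed cycle iff it belongs to a strongly connected component of size ≥ 2 (or has a self-loop).
The vertices on cycles are {E, F, H, I, J, K, L, M, N, P, Q, R, S} — 13 in total.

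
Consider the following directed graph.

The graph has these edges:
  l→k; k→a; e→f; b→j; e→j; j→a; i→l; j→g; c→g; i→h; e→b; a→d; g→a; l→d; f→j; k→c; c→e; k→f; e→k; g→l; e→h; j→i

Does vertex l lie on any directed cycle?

Yes

l is on a cycle iff l can reach itself via ≥1 edge.
l → k → c → g → l — yes.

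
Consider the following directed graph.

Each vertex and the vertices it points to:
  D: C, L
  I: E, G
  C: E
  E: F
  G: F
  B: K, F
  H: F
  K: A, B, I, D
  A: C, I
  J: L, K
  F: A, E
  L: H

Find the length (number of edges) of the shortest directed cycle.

For each vertex v, BFS finds the shortest path from v back to v.
The shortest such closed walk is K → B → K, length 2.

2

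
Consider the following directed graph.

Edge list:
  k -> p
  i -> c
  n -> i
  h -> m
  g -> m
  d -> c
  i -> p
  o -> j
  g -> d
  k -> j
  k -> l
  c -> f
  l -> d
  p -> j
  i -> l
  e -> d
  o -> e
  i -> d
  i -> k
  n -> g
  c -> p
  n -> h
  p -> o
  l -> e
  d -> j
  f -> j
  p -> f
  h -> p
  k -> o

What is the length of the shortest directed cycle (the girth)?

5

For each vertex v, BFS finds the shortest path from v back to v.
The shortest such closed walk is d → c → p → o → e → d, length 5.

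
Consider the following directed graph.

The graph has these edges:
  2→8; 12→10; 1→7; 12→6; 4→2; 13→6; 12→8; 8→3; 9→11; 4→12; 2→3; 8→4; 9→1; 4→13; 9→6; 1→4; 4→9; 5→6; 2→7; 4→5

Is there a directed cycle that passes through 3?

3 lies on a cycle iff there is a path from 3 back to itself.
Exploring from 3, it never reaches itself; equivalently, its strongly connected component is a singleton.

No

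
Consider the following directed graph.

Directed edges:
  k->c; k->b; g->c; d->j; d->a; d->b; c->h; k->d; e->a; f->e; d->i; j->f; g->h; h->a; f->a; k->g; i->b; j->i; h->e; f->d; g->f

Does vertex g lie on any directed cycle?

g lies on a cycle iff there is a path from g back to itself.
Exploring from g, it never reaches itself; equivalently, its strongly connected component is a singleton.

No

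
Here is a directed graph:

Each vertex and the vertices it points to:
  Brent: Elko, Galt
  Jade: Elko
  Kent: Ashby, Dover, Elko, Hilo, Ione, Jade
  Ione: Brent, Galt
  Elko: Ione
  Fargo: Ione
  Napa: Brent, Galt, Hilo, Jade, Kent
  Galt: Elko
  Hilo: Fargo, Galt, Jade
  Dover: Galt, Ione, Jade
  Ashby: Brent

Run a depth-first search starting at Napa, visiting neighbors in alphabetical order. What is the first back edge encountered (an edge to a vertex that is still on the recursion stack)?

DFS from Napa (visiting neighbors in alphabetical order); mark gray on enter, black on exit:
Napa gray
  Brent gray
    Elko gray
      Ione gray
        Ione→Brent: Brent is gray → back edge
First back edge: Ione → Brent.

Ione→Brent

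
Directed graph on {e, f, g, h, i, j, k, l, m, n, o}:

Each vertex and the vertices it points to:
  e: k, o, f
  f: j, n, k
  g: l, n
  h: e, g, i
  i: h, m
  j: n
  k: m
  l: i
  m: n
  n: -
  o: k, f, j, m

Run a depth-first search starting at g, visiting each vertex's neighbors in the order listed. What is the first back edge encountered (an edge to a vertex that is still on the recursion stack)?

DFS from g (visiting each vertex's neighbors in the order listed); mark gray on enter, black on exit:
g gray
  l gray
    i gray
      h gray
        e gray
          k gray
            m gray
              n gray
              n black
            m black
          k black
          o gray
            o→k: k black — skip
            f gray
              j gray
                j→n: n black — skip
              j black
              f→n: n black — skip
              f→k: k black — skip
            f black
            o→j: j black — skip
            o→m: m black — skip
          o black
          e→f: f black — skip
        e black
        h→g: g is gray → back edge
First back edge: h → g.

h->g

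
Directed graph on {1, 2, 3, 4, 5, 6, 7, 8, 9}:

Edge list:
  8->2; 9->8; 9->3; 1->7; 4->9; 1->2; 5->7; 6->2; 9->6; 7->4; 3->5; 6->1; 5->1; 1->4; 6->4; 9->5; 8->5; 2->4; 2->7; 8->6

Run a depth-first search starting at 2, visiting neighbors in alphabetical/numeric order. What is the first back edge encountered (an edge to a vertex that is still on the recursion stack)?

1->2

DFS from 2 (visiting neighbors in alphabetical/numeric order); mark gray on enter, black on exit:
2 gray
  4 gray
    9 gray
      3 gray
        5 gray
          1 gray
            1→2: 2 is gray → back edge
First back edge: 1 → 2.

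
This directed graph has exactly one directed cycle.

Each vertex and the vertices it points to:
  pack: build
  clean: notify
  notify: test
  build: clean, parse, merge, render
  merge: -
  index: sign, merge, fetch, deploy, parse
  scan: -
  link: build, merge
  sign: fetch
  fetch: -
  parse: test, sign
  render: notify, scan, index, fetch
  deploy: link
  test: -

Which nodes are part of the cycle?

DFS with gray/black marking from build:
build gray
  clean gray
    notify gray
      test gray
      test black
    notify black
  clean black
  parse gray
    parse→test: test black — skip
    sign gray
      fetch gray
      fetch black
    sign black
  parse black
  merge gray
  merge black
  render gray
    render→notify: notify black — skip
    scan gray
    scan black
    index gray
      index→sign: sign black — skip
      index→merge: merge black — skip
      index→fetch: fetch black — skip
      deploy gray
        link gray
          link→build: build is gray → back edge
Back edge closes the cycle build → render → index → deploy → link → build; its vertices are {link, build, index, deploy, render}.

link, build, index, deploy, render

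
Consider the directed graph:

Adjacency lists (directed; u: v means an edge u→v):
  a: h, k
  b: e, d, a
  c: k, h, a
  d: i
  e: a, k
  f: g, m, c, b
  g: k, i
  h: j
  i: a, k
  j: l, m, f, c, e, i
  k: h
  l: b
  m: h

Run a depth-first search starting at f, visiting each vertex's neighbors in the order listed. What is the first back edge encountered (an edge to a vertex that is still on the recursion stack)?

DFS from f (visiting each vertex's neighbors in the order listed); mark gray on enter, black on exit:
f gray
  g gray
    k gray
      h gray
        j gray
          l gray
            b gray
              e gray
                a gray
                  a→h: h is gray → back edge
First back edge: a → h.

a→h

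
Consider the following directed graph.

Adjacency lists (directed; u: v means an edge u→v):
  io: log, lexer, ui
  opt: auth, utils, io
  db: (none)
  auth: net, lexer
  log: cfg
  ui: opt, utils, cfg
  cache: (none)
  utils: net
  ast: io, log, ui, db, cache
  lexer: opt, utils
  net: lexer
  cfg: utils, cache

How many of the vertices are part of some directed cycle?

A vertex is on a directed cycle iff it belongs to a strongly connected component of size ≥ 2 (or has a self-loop).
The vertices on cycles are {io, ui, cfg, log, net, opt, auth, lexer, utils} — 9 in total.

9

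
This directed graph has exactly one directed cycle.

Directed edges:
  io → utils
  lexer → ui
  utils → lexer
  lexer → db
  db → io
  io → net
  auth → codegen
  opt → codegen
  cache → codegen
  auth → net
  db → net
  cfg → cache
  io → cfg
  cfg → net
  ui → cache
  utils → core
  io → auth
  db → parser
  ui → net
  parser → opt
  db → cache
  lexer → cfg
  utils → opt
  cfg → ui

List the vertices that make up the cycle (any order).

db, io, lexer, utils

DFS with gray/black marking from io:
io gray
  auth gray
    net gray
    net black
    codegen gray
    codegen black
  auth black
  utils gray
    core gray
    core black
    lexer gray
      cfg gray
        ui gray
          ui→net: net black — skip
          cache gray
            cache→codegen: codegen black — skip
          cache black
        ui black
        cfg→cache: cache black — skip
        cfg→net: net black — skip
      cfg black
      db gray
        db→net: net black — skip
        parser gray
          opt gray
            opt→codegen: codegen black — skip
          opt black
        parser black
        db→cache: cache black — skip
        db→io: io is gray → back edge
Back edge closes the cycle io → utils → lexer → db → io; its vertices are {db, io, lexer, utils}.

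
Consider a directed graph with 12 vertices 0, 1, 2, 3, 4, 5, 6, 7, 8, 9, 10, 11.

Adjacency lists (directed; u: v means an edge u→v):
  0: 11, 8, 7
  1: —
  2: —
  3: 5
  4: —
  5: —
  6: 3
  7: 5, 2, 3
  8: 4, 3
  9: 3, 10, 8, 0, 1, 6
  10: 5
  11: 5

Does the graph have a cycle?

No

DFS with white/gray/black marking, starting from 11:
11 gray
  5 gray
  5 black
11 black
0 gray
  0→11: 11 black — skip
  8 gray
    4 gray
    4 black
    3 gray
      3→5: 5 black — skip
    3 black
  8 black
  7 gray
    7→5: 5 black — skip
    2 gray
    2 black
    7→3: 3 black — skip
  7 black
0 black
1 gray
1 black
6 gray
  6→3: 3 black — skip
6 black
9 gray
  9→3: 3 black — skip
  10 gray
    10→5: 5 black — skip
  10 black
  9→8: 8 black — skip
  9→0: 0 black — skip
  9→1: 1 black — skip
  9→6: 6 black — skip
9 black
Every edge goes to a white or black vertex — no back edge, so the graph is acyclic.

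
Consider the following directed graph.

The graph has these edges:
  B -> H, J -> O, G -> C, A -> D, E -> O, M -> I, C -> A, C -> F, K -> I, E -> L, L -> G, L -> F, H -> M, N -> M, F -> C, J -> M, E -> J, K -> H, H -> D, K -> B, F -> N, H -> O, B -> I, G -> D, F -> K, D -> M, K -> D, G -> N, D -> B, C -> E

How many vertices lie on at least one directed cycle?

8

A vertex is on a directed cycle iff it belongs to a strongly connected component of size ≥ 2 (or has a self-loop).
The vertices on cycles are {B, C, D, E, F, G, H, L} — 8 in total.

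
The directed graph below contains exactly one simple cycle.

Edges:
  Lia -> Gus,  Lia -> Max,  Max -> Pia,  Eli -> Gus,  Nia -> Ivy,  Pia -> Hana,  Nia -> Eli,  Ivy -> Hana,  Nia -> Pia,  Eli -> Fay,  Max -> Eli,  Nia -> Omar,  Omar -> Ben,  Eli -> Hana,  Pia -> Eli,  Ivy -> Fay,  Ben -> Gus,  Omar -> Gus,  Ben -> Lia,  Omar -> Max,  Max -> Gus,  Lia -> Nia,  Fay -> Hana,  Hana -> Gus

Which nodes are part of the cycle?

DFS with gray/black marking from Lia:
Lia gray
  Gus gray
  Gus black
  Nia gray
    Omar gray
      Ben gray
        Ben→Gus: Gus black — skip
        Ben→Lia: Lia is gray → back edge
Back edge closes the cycle Lia → Nia → Omar → Ben → Lia; its vertices are {Ben, Lia, Nia, Omar}.

Ben, Lia, Nia, Omar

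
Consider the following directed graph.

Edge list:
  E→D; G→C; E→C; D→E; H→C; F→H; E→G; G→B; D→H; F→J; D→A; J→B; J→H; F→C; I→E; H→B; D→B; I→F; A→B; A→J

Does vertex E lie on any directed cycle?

Yes

E is on a cycle iff E can reach itself via ≥1 edge.
E → D → E — yes.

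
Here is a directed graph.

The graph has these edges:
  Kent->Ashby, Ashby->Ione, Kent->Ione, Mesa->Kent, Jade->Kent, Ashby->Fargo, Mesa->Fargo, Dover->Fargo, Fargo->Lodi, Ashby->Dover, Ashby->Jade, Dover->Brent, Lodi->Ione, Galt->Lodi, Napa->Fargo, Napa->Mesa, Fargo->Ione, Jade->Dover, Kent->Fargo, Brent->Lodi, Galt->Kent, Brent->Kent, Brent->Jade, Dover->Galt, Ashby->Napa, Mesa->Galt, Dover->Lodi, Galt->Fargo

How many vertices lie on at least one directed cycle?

8

A vertex is on a directed cycle iff it belongs to a strongly connected component of size ≥ 2 (or has a self-loop).
The vertices on cycles are {Galt, Jade, Kent, Mesa, Napa, Ashby, Brent, Dover} — 8 in total.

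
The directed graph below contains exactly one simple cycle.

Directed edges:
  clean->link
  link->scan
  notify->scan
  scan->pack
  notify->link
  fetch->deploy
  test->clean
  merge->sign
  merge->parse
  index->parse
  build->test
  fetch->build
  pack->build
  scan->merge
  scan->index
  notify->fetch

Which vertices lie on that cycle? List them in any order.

link, pack, scan, test, build, clean

DFS with gray/black marking from link:
link gray
  scan gray
    merge gray
      sign gray
      sign black
      parse gray
      parse black
    merge black
    pack gray
      build gray
        test gray
          clean gray
            clean→link: link is gray → back edge
Back edge closes the cycle link → scan → pack → build → test → clean → link; its vertices are {link, pack, scan, test, build, clean}.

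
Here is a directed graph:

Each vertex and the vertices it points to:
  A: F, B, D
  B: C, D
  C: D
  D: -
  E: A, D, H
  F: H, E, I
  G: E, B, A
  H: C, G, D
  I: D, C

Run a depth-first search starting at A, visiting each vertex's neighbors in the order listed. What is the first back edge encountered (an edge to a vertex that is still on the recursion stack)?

E->A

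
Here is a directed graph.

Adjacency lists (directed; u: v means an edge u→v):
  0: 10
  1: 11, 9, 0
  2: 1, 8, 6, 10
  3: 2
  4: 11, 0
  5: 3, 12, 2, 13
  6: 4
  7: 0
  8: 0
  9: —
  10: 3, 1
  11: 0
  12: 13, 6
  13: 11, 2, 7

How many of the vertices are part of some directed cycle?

A vertex is on a directed cycle iff it belongs to a strongly connected component of size ≥ 2 (or has a self-loop).
The vertices on cycles are {0, 1, 2, 3, 4, 6, 8, 10, 11} — 9 in total.

9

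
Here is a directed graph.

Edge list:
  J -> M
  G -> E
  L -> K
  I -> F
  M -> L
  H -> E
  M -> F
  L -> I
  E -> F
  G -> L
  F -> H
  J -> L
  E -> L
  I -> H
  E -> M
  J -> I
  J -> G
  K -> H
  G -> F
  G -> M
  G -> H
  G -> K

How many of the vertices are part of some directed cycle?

7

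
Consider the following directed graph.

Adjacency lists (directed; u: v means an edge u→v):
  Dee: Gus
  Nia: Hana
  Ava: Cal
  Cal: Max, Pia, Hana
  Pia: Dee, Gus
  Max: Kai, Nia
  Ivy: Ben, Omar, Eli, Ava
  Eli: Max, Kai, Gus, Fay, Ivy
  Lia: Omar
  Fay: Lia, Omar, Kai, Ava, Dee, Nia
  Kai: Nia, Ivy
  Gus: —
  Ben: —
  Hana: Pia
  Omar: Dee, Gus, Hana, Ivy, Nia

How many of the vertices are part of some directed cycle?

9

A vertex is on a directed cycle iff it belongs to a strongly connected component of size ≥ 2 (or has a self-loop).
The vertices on cycles are {Ava, Cal, Eli, Fay, Ivy, Kai, Lia, Max, Omar} — 9 in total.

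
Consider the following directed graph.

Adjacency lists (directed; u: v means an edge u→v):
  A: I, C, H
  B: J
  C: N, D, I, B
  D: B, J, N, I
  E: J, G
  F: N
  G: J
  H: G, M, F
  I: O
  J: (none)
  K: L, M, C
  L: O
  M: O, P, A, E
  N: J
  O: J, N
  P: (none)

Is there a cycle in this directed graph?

Yes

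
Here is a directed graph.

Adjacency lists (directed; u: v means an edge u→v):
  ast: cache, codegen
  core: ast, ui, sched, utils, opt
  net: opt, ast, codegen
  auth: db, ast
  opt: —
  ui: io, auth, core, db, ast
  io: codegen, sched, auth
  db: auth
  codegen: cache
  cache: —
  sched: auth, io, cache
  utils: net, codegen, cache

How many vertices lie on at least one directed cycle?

6

A vertex is on a directed cycle iff it belongs to a strongly connected component of size ≥ 2 (or has a self-loop).
The vertices on cycles are {db, io, ui, auth, core, sched} — 6 in total.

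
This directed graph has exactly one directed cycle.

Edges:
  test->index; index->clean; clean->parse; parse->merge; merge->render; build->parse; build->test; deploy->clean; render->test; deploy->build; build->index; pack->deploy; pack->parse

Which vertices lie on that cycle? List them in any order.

DFS with gray/black marking from test:
test gray
  index gray
    clean gray
      parse gray
        merge gray
          render gray
            render→test: test is gray → back edge
Back edge closes the cycle test → index → clean → parse → merge → render → test; its vertices are {test, clean, index, merge, parse, render}.

test, clean, index, merge, parse, render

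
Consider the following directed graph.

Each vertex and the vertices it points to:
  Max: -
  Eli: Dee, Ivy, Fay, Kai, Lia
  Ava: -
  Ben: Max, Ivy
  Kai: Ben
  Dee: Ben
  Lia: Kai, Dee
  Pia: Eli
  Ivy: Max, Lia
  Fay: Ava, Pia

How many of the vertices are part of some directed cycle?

8

A vertex is on a directed cycle iff it belongs to a strongly connected component of size ≥ 2 (or has a self-loop).
The vertices on cycles are {Ben, Dee, Eli, Fay, Ivy, Kai, Lia, Pia} — 8 in total.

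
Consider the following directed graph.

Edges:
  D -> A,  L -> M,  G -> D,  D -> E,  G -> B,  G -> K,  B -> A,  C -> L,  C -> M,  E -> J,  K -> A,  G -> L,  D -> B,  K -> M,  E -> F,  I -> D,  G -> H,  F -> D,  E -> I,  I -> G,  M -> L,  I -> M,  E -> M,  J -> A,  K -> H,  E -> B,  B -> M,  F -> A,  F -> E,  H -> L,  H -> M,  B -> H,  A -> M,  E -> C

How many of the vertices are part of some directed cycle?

A vertex is on a directed cycle iff it belongs to a strongly connected component of size ≥ 2 (or has a self-loop).
The vertices on cycles are {D, E, F, G, I, L, M} — 7 in total.

7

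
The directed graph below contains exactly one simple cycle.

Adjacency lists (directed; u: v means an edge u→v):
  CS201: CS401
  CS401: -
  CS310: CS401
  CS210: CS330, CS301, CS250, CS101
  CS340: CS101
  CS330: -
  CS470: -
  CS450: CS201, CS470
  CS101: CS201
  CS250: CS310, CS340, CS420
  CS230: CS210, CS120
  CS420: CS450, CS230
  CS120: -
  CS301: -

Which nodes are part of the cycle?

DFS with gray/black marking from CS250:
CS250 gray
  CS310 gray
    CS401 gray
    CS401 black
  CS310 black
  CS340 gray
    CS101 gray
      CS201 gray
        CS201→CS401: CS401 black — skip
      CS201 black
    CS101 black
  CS340 black
  CS420 gray
    CS450 gray
      CS450→CS201: CS201 black — skip
      CS470 gray
      CS470 black
    CS450 black
    CS230 gray
      CS210 gray
        CS330 gray
        CS330 black
        CS301 gray
        CS301 black
        CS210→CS250: CS250 is gray → back edge
Back edge closes the cycle CS250 → CS420 → CS230 → CS210 → CS250; its vertices are {CS210, CS230, CS250, CS420}.

CS210, CS230, CS250, CS420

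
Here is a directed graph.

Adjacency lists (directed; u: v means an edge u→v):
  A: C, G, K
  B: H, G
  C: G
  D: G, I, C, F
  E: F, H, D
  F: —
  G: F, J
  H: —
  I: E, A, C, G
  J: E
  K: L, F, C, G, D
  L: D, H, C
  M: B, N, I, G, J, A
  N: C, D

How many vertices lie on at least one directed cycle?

9

A vertex is on a directed cycle iff it belongs to a strongly connected component of size ≥ 2 (or has a self-loop).
The vertices on cycles are {A, C, D, E, G, I, J, K, L} — 9 in total.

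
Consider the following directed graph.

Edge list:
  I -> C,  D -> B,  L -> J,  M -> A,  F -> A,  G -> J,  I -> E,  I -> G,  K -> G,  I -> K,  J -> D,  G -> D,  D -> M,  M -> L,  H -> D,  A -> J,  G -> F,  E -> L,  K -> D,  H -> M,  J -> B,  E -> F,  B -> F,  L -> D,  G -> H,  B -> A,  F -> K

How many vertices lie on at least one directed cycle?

A vertex is on a directed cycle iff it belongs to a strongly connected component of size ≥ 2 (or has a self-loop).
The vertices on cycles are {A, B, D, F, G, H, J, K, L, M} — 10 in total.

10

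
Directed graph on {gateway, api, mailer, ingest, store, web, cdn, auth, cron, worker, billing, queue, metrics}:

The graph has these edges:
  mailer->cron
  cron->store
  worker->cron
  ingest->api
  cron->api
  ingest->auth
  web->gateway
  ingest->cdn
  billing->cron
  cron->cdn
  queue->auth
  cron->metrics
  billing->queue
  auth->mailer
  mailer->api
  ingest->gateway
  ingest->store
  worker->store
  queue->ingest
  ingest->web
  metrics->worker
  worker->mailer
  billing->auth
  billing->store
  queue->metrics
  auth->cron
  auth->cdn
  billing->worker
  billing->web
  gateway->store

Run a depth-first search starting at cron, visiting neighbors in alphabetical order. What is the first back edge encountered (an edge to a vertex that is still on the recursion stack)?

DFS from cron (visiting neighbors in alphabetical order); mark gray on enter, black on exit:
cron gray
  api gray
  api black
  cdn gray
  cdn black
  metrics gray
    worker gray
      worker→cron: cron is gray → back edge
First back edge: worker → cron.

worker->cron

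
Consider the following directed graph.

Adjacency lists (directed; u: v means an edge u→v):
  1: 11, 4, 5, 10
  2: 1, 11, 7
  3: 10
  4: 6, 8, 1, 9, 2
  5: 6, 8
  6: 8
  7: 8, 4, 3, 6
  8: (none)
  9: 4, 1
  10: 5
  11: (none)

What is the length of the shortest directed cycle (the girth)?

2

For each vertex v, BFS finds the shortest path from v back to v.
The shortest such closed walk is 4 → 1 → 4, length 2.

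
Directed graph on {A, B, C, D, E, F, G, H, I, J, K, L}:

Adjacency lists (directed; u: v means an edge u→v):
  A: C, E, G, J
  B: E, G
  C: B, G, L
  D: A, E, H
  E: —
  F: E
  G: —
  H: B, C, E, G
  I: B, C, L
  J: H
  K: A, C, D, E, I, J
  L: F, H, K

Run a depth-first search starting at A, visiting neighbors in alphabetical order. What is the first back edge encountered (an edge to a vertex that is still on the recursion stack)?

DFS from A (visiting neighbors in alphabetical order); mark gray on enter, black on exit:
A gray
  C gray
    B gray
      E gray
      E black
      G gray
      G black
    B black
    C→G: G black — skip
    L gray
      F gray
        F→E: E black — skip
      F black
      H gray
        H→B: B black — skip
        H→C: C is gray → back edge
First back edge: H → C.

H->C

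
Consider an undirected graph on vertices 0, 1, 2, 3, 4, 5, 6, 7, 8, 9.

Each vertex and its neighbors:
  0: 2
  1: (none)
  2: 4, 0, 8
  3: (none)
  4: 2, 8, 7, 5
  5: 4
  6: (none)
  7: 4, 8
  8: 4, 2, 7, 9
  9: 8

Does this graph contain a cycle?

DFS, tracking each vertex's parent; an edge to a visited non-parent vertex closes a cycle.
Start from 9:
visit 9 (parent –)
  visit 8 (parent 9)
    visit 4 (parent 8)
      visit 2 (parent 4)
        2–4: parent, skip
        visit 0 (parent 2)
          0–2: parent, skip
        2–8: 8 visited and ≠ parent → cycle
Cycle: 8 – 4 – 2 – 8.

Yes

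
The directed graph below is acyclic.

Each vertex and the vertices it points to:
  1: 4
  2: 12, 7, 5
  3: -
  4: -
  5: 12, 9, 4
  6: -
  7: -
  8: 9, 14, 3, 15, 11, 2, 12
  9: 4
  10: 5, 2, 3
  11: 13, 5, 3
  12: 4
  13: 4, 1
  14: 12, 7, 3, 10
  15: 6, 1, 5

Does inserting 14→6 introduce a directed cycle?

No

Adding 14→6 creates a cycle iff 6 can already reach 14.
Explore from 6: no path reaches 14. The graph stays acyclic.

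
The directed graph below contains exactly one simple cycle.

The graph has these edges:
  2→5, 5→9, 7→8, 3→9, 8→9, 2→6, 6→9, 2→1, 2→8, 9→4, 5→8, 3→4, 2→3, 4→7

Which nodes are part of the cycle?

4, 7, 8, 9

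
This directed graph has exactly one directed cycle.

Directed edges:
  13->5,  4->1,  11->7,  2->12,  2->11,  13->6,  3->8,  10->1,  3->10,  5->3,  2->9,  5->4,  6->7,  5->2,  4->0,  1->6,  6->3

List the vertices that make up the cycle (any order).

DFS with gray/black marking from 6:
6 gray
  7 gray
  7 black
  3 gray
    8 gray
    8 black
    10 gray
      1 gray
        1→6: 6 is gray → back edge
Back edge closes the cycle 6 → 3 → 10 → 1 → 6; its vertices are {1, 3, 6, 10}.

1, 3, 6, 10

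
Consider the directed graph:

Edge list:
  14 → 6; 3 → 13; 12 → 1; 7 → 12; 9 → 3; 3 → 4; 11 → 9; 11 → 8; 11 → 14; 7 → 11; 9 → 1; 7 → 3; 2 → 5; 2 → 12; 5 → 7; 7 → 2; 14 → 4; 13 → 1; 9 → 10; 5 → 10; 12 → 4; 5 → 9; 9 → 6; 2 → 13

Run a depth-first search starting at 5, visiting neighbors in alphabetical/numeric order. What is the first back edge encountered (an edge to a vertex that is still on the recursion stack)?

DFS from 5 (visiting neighbors in alphabetical/numeric order); mark gray on enter, black on exit:
5 gray
  7 gray
    2 gray
      2→5: 5 is gray → back edge
First back edge: 2 → 5.

2->5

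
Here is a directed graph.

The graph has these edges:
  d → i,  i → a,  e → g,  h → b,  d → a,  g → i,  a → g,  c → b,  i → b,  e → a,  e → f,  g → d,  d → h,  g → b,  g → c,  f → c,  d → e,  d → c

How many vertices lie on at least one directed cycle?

A vertex is on a directed cycle iff it belongs to a strongly connected component of size ≥ 2 (or has a self-loop).
The vertices on cycles are {a, d, e, g, i} — 5 in total.

5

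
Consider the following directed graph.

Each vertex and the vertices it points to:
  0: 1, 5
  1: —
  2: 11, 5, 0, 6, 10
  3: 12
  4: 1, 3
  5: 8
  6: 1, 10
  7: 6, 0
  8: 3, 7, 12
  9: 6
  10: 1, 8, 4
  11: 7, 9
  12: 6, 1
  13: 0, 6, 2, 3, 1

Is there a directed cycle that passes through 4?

4 is on a cycle iff 4 can reach itself via ≥1 edge.
4 → 3 → 12 → 6 → 10 → 4 — yes.

Yes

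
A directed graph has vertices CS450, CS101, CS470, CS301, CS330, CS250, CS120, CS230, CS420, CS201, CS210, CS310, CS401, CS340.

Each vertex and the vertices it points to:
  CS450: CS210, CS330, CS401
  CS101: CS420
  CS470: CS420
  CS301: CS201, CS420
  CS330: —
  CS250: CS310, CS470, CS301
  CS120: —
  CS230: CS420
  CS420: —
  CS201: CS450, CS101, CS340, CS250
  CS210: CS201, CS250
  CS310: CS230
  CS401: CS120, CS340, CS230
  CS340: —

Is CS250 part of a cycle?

Yes

CS250 is on a cycle iff CS250 can reach itself via ≥1 edge.
CS250 → CS301 → CS201 → CS250 — yes.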